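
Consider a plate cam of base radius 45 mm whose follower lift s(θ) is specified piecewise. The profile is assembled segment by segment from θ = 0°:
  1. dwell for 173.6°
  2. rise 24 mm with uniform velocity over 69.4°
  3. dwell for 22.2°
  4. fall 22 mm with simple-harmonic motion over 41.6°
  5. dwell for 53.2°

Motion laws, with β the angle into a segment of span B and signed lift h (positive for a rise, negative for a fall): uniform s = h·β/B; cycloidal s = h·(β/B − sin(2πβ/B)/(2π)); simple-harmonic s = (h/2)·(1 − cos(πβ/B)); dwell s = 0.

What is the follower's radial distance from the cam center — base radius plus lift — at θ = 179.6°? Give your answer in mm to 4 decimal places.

seg 1 [0°–173.6°] dwell: s stays 0.0000
seg 2 [173.6°–243°] uniform, h=24: θ=179.6° here. β=6, B=69.4. 24·6/69.4 = 2.0749 → s = 2.0749
radial distance = base radius + s = 45 + 2.0749 = 47.0749

47.0749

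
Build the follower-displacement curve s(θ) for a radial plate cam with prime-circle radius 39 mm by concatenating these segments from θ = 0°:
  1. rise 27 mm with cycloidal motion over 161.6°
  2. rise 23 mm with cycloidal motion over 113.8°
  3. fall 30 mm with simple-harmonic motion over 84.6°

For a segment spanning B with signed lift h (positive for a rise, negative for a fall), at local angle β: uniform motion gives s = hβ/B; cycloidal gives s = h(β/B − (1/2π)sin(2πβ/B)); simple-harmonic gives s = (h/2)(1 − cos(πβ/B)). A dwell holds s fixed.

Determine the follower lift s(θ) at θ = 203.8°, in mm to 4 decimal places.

seg 1 [0°–161.6°] cycloidal, h=27: full span → s += 27 → s = 27.0000
seg 2 [161.6°–275.4°] cycloidal, h=23: θ=203.8° here. β=42.2, B=113.8. 23·(0.3708 − sin(2π·0.3708)/(2π)) = 5.8736 → s = 32.8736

32.8736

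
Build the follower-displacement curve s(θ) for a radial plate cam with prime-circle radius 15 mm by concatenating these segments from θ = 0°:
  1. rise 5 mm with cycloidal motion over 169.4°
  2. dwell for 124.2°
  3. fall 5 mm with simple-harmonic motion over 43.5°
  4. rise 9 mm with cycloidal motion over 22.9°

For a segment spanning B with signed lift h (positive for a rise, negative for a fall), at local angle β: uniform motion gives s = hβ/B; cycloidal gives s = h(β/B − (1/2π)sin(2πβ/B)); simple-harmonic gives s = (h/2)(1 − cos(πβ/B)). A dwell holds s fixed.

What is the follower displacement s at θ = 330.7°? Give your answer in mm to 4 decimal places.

seg 1 [0°–169.4°] cycloidal, h=5: full span → s += 5 → s = 5.0000
seg 2 [169.4°–293.6°] dwell: s stays 5.0000
seg 3 [293.6°–337.1°] simple-harmonic, h=-5: θ=330.7° here. β=37.1, B=43.5. -5/2·(1 − cos(π·0.8529)) = -4.7377 → s = 0.2623

0.2623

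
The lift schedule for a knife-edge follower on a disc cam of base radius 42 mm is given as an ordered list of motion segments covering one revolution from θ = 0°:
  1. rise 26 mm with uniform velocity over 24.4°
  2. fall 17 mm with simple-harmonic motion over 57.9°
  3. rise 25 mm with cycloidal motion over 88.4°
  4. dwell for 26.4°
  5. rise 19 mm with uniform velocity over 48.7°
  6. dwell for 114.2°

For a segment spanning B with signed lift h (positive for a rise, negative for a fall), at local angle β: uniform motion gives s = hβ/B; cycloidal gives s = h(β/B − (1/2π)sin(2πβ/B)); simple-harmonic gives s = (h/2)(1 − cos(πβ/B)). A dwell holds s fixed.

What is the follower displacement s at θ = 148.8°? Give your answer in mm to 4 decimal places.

seg 1 [0°–24.4°] uniform, h=26: full span → s += 26 → s = 26.0000
seg 2 [24.4°–82.3°] simple-harmonic, h=-17: full span → s += -17 → s = 9.0000
seg 3 [82.3°–170.7°] cycloidal, h=25: θ=148.8° here. β=66.5, B=88.4. 25·(0.7523 − sin(2π·0.7523)/(2π)) = 22.7850 → s = 31.7850

31.7850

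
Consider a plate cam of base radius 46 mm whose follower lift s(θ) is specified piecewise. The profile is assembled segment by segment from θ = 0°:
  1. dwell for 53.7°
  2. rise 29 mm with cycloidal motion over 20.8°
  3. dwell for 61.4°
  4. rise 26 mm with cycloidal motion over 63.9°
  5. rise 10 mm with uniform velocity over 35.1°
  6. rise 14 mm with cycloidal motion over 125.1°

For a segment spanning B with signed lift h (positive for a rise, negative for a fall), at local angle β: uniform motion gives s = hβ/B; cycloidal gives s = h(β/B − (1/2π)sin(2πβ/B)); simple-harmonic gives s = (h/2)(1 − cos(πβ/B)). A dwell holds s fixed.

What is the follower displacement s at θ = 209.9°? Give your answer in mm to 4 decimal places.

seg 1 [0°–53.7°] dwell: s stays 0.0000
seg 2 [53.7°–74.5°] cycloidal, h=29: full span → s += 29 → s = 29.0000
seg 3 [74.5°–135.9°] dwell: s stays 29.0000
seg 4 [135.9°–199.8°] cycloidal, h=26: full span → s += 26 → s = 55.0000
seg 5 [199.8°–234.9°] uniform, h=10: θ=209.9° here. β=10.1, B=35.1. 10·10.1/35.1 = 2.8775 → s = 57.8775

57.8775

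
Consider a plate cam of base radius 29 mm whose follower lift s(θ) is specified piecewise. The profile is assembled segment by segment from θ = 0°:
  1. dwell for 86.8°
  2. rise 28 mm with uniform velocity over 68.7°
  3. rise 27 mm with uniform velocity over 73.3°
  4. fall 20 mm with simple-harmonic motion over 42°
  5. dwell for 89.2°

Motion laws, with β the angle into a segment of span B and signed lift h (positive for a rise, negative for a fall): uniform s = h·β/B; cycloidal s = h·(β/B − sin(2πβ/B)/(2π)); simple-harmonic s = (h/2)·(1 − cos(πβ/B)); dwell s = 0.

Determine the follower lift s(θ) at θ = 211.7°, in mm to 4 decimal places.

seg 1 [0°–86.8°] dwell: s stays 0.0000
seg 2 [86.8°–155.5°] uniform, h=28: full span → s += 28 → s = 28.0000
seg 3 [155.5°–228.8°] uniform, h=27: θ=211.7° here. β=56.2, B=73.3. 27·56.2/73.3 = 20.7012 → s = 48.7012

48.7012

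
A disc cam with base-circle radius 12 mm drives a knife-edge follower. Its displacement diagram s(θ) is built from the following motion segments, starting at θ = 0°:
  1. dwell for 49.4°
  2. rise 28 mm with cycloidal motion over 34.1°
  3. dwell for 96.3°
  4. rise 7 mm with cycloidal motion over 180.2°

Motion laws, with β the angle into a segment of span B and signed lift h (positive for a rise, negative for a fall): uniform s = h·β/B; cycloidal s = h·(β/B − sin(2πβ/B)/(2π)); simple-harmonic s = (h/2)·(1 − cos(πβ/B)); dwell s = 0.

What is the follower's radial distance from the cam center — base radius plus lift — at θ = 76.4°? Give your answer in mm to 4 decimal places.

seg 1 [0°–49.4°] dwell: s stays 0.0000
seg 2 [49.4°–83.5°] cycloidal, h=28: θ=76.4° here. β=27, B=34.1. 28·(0.7918 − sin(2π·0.7918)/(2π)) = 26.4737 → s = 26.4737
radial distance = base radius + s = 12 + 26.4737 = 38.4737

38.4737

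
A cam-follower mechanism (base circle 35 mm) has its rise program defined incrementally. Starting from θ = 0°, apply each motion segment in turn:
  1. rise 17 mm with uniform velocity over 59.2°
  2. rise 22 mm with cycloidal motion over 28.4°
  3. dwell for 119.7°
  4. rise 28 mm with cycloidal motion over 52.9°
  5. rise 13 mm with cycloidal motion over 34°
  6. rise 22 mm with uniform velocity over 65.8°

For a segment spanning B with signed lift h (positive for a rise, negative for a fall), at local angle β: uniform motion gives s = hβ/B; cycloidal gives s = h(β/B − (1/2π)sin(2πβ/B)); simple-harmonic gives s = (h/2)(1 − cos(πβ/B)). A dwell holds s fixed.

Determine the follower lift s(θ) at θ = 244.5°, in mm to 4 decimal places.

seg 1 [0°–59.2°] uniform, h=17: full span → s += 17 → s = 17.0000
seg 2 [59.2°–87.6°] cycloidal, h=22: full span → s += 22 → s = 39.0000
seg 3 [87.6°–207.3°] dwell: s stays 39.0000
seg 4 [207.3°–260.2°] cycloidal, h=28: θ=244.5° here. β=37.2, B=52.9. 28·(0.7032 − sin(2π·0.7032)/(2π)) = 23.9552 → s = 62.9552

62.9552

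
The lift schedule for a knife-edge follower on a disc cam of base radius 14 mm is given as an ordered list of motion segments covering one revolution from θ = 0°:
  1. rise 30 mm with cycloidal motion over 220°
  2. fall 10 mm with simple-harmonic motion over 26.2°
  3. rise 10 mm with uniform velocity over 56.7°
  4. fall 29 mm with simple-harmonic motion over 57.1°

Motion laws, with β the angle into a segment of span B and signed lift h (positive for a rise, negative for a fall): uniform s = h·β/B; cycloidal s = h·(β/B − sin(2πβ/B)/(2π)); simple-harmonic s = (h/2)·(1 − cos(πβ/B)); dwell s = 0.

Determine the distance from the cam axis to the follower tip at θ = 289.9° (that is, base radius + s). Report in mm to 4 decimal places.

seg 1 [0°–220°] cycloidal, h=30: full span → s += 30 → s = 30.0000
seg 2 [220°–246.2°] simple-harmonic, h=-10: full span → s += -10 → s = 20.0000
seg 3 [246.2°–302.9°] uniform, h=10: θ=289.9° here. β=43.7, B=56.7. 10·43.7/56.7 = 7.7072 → s = 27.7072
radial distance = base radius + s = 14 + 27.7072 = 41.7072

41.7072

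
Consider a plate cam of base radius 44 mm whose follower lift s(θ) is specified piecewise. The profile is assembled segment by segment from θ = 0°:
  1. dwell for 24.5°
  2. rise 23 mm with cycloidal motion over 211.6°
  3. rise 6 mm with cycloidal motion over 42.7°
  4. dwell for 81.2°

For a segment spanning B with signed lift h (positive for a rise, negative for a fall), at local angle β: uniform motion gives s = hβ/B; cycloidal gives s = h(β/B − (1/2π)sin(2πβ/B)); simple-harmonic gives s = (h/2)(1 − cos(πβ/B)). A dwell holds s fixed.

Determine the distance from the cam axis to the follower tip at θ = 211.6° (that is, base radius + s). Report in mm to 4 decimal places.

seg 1 [0°–24.5°] dwell: s stays 0.0000
seg 2 [24.5°–236.1°] cycloidal, h=23: θ=211.6° here. β=187.1, B=211.6. 23·(0.8842 − sin(2π·0.8842)/(2π)) = 22.7712 → s = 22.7712
radial distance = base radius + s = 44 + 22.7712 = 66.7712

66.7712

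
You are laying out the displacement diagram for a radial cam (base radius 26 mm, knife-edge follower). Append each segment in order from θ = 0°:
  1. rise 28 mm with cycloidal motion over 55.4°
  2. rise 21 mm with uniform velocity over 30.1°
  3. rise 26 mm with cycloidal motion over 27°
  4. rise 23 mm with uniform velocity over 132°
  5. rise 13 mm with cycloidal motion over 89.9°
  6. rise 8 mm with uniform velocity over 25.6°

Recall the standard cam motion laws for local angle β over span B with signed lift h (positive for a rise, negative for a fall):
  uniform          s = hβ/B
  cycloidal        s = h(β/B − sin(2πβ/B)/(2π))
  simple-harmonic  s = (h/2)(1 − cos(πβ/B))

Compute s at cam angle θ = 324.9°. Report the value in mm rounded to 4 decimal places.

seg 1 [0°–55.4°] cycloidal, h=28: full span → s += 28 → s = 28.0000
seg 2 [55.4°–85.5°] uniform, h=21: full span → s += 21 → s = 49.0000
seg 3 [85.5°–112.5°] cycloidal, h=26: full span → s += 26 → s = 75.0000
seg 4 [112.5°–244.5°] uniform, h=23: full span → s += 23 → s = 98.0000
seg 5 [244.5°–334.4°] cycloidal, h=13: θ=324.9° here. β=80.4, B=89.9. 13·(0.8943 − sin(2π·0.8943)/(2π)) = 12.9013 → s = 110.9013

110.9013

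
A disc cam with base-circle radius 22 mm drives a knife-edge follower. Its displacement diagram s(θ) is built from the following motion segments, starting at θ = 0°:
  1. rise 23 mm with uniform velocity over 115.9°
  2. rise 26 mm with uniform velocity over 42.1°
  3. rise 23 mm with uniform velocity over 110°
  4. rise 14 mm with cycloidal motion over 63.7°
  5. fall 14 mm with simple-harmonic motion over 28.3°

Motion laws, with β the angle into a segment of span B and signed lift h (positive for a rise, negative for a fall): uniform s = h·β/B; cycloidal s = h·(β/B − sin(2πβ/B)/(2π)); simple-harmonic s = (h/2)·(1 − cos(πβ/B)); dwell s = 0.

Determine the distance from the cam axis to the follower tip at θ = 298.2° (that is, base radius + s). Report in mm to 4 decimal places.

seg 1 [0°–115.9°] uniform, h=23: full span → s += 23 → s = 23.0000
seg 2 [115.9°–158°] uniform, h=26: full span → s += 26 → s = 49.0000
seg 3 [158°–268°] uniform, h=23: full span → s += 23 → s = 72.0000
seg 4 [268°–331.7°] cycloidal, h=14: θ=298.2° here. β=30.2, B=63.7. 14·(0.4741 − sin(2π·0.4741)/(2π)) = 6.2763 → s = 78.2763
radial distance = base radius + s = 22 + 78.2763 = 100.2763

100.2763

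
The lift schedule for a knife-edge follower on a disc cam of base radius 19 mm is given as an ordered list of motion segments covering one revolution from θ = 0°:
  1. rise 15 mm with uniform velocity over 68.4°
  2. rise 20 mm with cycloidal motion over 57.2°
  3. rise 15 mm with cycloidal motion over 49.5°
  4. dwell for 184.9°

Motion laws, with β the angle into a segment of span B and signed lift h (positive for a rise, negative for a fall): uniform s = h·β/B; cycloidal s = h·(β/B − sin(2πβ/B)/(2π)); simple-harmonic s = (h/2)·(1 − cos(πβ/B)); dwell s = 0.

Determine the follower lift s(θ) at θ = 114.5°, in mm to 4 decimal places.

seg 1 [0°–68.4°] uniform, h=15: full span → s += 15 → s = 15.0000
seg 2 [68.4°–125.6°] cycloidal, h=20: θ=114.5° here. β=46.1, B=57.2. 20·(0.8059 − sin(2π·0.8059)/(2π)) = 19.1073 → s = 34.1073

34.1073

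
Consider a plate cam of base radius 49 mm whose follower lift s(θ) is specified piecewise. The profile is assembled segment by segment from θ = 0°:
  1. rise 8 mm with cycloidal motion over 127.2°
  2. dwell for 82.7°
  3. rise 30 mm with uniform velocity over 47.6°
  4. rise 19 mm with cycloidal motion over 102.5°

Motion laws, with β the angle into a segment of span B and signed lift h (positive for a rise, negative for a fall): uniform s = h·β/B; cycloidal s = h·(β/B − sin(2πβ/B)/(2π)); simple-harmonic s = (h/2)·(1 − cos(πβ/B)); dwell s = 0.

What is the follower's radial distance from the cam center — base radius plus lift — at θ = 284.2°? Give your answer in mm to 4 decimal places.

seg 1 [0°–127.2°] cycloidal, h=8: full span → s += 8 → s = 8.0000
seg 2 [127.2°–209.9°] dwell: s stays 8.0000
seg 3 [209.9°–257.5°] uniform, h=30: full span → s += 30 → s = 38.0000
seg 4 [257.5°–360°] cycloidal, h=19: θ=284.2° here. β=26.7, B=102.5. 19·(0.2605 − sin(2π·0.2605)/(2π)) = 1.9319 → s = 39.9319
radial distance = base radius + s = 49 + 39.9319 = 88.9319

88.9319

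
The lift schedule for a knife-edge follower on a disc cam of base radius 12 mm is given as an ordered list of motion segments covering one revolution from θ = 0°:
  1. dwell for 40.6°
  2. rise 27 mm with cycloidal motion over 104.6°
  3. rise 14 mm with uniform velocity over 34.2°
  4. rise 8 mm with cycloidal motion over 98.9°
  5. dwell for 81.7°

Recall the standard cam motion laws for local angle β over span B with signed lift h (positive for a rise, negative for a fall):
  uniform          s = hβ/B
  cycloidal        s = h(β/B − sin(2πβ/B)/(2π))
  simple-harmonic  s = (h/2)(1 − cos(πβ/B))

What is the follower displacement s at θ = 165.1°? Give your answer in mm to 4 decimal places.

seg 1 [0°–40.6°] dwell: s stays 0.0000
seg 2 [40.6°–145.2°] cycloidal, h=27: full span → s += 27 → s = 27.0000
seg 3 [145.2°–179.4°] uniform, h=14: θ=165.1° here. β=19.9, B=34.2. 14·19.9/34.2 = 8.1462 → s = 35.1462

35.1462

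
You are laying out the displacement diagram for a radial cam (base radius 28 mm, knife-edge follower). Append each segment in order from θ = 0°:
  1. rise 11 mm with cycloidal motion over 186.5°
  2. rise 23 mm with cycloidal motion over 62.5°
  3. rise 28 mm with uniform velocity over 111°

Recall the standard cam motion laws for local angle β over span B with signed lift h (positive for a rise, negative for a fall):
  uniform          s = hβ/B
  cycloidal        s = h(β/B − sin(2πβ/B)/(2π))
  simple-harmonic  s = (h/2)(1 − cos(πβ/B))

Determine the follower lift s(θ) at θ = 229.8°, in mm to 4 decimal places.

seg 1 [0°–186.5°] cycloidal, h=11: full span → s += 11 → s = 11.0000
seg 2 [186.5°–249°] cycloidal, h=23: θ=229.8° here. β=43.3, B=62.5. 23·(0.6928 − sin(2π·0.6928)/(2π)) = 19.3611 → s = 30.3611

30.3611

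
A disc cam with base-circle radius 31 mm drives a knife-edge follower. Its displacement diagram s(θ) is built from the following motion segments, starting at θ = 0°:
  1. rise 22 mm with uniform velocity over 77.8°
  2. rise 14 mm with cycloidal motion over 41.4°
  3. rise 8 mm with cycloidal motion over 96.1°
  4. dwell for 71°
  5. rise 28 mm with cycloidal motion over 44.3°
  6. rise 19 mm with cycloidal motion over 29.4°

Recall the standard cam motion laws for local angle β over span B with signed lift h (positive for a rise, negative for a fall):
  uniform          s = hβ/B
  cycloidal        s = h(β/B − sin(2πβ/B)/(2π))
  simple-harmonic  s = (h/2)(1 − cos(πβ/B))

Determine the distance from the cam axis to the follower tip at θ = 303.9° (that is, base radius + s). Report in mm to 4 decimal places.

seg 1 [0°–77.8°] uniform, h=22: full span → s += 22 → s = 22.0000
seg 2 [77.8°–119.2°] cycloidal, h=14: full span → s += 14 → s = 36.0000
seg 3 [119.2°–215.3°] cycloidal, h=8: full span → s += 8 → s = 44.0000
seg 4 [215.3°–286.3°] dwell: s stays 44.0000
seg 5 [286.3°–330.6°] cycloidal, h=28: θ=303.9° here. β=17.6, B=44.3. 28·(0.3973 − sin(2π·0.3973)/(2π)) = 8.4438 → s = 52.4438
radial distance = base radius + s = 31 + 52.4438 = 83.4438

83.4438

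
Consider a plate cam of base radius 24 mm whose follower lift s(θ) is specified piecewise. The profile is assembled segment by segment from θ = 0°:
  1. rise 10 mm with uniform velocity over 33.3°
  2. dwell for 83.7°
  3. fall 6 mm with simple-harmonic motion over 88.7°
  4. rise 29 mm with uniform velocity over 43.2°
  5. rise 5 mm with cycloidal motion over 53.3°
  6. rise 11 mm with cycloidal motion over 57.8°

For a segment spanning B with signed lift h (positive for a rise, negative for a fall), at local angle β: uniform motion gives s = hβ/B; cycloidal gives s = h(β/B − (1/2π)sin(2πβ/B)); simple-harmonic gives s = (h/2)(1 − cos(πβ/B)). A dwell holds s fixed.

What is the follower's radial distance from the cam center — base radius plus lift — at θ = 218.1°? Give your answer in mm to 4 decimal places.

seg 1 [0°–33.3°] uniform, h=10: full span → s += 10 → s = 10.0000
seg 2 [33.3°–117°] dwell: s stays 10.0000
seg 3 [117°–205.7°] simple-harmonic, h=-6: full span → s += -6 → s = 4.0000
seg 4 [205.7°–248.9°] uniform, h=29: θ=218.1° here. β=12.4, B=43.2. 29·12.4/43.2 = 8.3241 → s = 12.3241
radial distance = base radius + s = 24 + 12.3241 = 36.3241

36.3241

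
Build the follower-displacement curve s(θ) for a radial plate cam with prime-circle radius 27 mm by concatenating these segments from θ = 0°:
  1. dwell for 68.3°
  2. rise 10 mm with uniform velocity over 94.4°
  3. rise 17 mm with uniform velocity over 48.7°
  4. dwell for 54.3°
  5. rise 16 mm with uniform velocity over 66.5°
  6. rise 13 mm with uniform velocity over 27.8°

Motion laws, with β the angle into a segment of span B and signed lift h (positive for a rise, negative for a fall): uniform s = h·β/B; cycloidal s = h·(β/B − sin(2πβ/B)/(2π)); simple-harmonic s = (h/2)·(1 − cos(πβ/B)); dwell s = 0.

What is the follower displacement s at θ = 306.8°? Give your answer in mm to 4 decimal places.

seg 1 [0°–68.3°] dwell: s stays 0.0000
seg 2 [68.3°–162.7°] uniform, h=10: full span → s += 10 → s = 10.0000
seg 3 [162.7°–211.4°] uniform, h=17: full span → s += 17 → s = 27.0000
seg 4 [211.4°–265.7°] dwell: s stays 27.0000
seg 5 [265.7°–332.2°] uniform, h=16: θ=306.8° here. β=41.1, B=66.5. 16·41.1/66.5 = 9.8887 → s = 36.8887

36.8887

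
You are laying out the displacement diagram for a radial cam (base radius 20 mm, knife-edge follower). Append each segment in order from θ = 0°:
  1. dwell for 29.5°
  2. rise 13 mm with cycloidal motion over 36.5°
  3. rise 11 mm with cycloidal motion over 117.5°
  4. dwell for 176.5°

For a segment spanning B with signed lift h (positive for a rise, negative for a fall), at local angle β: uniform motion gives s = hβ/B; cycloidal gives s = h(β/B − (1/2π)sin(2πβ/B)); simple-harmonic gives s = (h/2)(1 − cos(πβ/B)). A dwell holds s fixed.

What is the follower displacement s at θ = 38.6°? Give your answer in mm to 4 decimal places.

seg 1 [0°–29.5°] dwell: s stays 0.0000
seg 2 [29.5°–66°] cycloidal, h=13: θ=38.6° here. β=9.1, B=36.5. 13·(0.2493 − sin(2π·0.2493)/(2π)) = 1.1721 → s = 1.1721

1.1721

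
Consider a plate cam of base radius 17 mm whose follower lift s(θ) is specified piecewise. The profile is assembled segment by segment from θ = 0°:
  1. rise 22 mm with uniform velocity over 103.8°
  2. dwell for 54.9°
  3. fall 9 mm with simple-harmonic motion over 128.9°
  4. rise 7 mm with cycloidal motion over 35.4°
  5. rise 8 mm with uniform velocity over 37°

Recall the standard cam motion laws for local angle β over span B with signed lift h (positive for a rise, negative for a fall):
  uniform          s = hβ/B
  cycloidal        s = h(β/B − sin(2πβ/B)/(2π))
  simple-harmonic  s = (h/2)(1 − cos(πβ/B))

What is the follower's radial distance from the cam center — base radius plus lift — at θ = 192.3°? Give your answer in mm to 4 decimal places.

seg 1 [0°–103.8°] uniform, h=22: full span → s += 22 → s = 22.0000
seg 2 [103.8°–158.7°] dwell: s stays 22.0000
seg 3 [158.7°–287.6°] simple-harmonic, h=-9: θ=192.3° here. β=33.6, B=128.9. -9/2·(1 − cos(π·0.2607)) = -1.4264 → s = 20.5736
radial distance = base radius + s = 17 + 20.5736 = 37.5736

37.5736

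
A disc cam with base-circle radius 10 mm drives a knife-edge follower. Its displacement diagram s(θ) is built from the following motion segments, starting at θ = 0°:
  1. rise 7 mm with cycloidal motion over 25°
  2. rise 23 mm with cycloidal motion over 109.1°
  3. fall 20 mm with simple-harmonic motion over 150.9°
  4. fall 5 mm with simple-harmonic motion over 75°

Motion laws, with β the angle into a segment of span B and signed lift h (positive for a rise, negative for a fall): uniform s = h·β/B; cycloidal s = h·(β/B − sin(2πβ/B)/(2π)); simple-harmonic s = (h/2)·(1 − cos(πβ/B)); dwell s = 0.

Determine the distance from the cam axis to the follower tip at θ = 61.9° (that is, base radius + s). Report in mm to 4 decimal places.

seg 1 [0°–25°] cycloidal, h=7: full span → s += 7 → s = 7.0000
seg 2 [25°–134.1°] cycloidal, h=23: θ=61.9° here. β=36.9, B=109.1. 23·(0.3382 − sin(2π·0.3382)/(2π)) = 4.6667 → s = 11.6667
radial distance = base radius + s = 10 + 11.6667 = 21.6667

21.6667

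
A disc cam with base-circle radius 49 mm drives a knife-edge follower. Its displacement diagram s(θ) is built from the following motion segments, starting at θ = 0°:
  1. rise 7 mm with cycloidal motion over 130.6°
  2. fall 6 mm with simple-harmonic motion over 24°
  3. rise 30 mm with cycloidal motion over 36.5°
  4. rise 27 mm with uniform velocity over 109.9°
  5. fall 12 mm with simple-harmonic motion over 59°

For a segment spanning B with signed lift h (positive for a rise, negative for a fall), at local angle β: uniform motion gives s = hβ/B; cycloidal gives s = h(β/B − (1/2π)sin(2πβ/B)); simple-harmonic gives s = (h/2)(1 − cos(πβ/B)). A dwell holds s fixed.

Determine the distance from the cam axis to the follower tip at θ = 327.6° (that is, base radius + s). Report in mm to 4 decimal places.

seg 1 [0°–130.6°] cycloidal, h=7: full span → s += 7 → s = 7.0000
seg 2 [130.6°–154.6°] simple-harmonic, h=-6: full span → s += -6 → s = 1.0000
seg 3 [154.6°–191.1°] cycloidal, h=30: full span → s += 30 → s = 31.0000
seg 4 [191.1°–301°] uniform, h=27: full span → s += 27 → s = 58.0000
seg 5 [301°–360°] simple-harmonic, h=-12: θ=327.6° here. β=26.6, B=59. -12/2·(1 − cos(π·0.4508)) = -5.0772 → s = 52.9228
radial distance = base radius + s = 49 + 52.9228 = 101.9228

101.9228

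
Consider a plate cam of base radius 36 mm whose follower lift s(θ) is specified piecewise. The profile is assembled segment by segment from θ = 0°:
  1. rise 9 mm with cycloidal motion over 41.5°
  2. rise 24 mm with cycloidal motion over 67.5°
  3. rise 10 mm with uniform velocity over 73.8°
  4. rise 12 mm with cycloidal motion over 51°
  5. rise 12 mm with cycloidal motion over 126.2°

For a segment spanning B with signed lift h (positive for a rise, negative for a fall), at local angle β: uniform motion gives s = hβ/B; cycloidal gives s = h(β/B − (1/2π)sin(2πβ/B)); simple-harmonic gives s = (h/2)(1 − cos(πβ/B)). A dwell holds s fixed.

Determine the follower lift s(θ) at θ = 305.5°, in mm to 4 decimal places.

seg 1 [0°–41.5°] cycloidal, h=9: full span → s += 9 → s = 9.0000
seg 2 [41.5°–109°] cycloidal, h=24: full span → s += 24 → s = 33.0000
seg 3 [109°–182.8°] uniform, h=10: full span → s += 10 → s = 43.0000
seg 4 [182.8°–233.8°] cycloidal, h=12: full span → s += 12 → s = 55.0000
seg 5 [233.8°–360°] cycloidal, h=12: θ=305.5° here. β=71.7, B=126.2. 12·(0.5681 − sin(2π·0.5681)/(2π)) = 7.6107 → s = 62.6107

62.6107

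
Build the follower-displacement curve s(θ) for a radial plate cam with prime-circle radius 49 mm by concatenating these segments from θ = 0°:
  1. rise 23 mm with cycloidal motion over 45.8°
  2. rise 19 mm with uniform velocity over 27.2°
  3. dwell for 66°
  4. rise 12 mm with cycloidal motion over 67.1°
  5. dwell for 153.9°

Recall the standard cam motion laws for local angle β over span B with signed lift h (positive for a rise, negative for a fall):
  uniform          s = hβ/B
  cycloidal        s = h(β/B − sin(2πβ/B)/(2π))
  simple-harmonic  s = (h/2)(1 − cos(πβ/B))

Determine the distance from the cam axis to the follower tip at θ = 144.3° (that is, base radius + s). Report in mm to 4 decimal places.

seg 1 [0°–45.8°] cycloidal, h=23: full span → s += 23 → s = 23.0000
seg 2 [45.8°–73°] uniform, h=19: full span → s += 19 → s = 42.0000
seg 3 [73°–139°] dwell: s stays 42.0000
seg 4 [139°–206.1°] cycloidal, h=12: θ=144.3° here. β=5.3, B=67.1. 12·(0.0790 − sin(2π·0.0790)/(2π)) = 0.0384 → s = 42.0384
radial distance = base radius + s = 49 + 42.0384 = 91.0384

91.0384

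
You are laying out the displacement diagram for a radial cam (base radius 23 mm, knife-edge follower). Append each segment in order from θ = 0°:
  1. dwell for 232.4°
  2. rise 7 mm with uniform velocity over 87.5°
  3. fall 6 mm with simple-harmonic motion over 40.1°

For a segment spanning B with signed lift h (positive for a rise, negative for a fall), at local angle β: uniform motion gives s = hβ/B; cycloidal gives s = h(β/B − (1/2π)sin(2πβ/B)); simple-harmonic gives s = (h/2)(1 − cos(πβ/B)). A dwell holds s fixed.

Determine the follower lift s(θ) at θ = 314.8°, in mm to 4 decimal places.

seg 1 [0°–232.4°] dwell: s stays 0.0000
seg 2 [232.4°–319.9°] uniform, h=7: θ=314.8° here. β=82.4, B=87.5. 7·82.4/87.5 = 6.5920 → s = 6.5920

6.5920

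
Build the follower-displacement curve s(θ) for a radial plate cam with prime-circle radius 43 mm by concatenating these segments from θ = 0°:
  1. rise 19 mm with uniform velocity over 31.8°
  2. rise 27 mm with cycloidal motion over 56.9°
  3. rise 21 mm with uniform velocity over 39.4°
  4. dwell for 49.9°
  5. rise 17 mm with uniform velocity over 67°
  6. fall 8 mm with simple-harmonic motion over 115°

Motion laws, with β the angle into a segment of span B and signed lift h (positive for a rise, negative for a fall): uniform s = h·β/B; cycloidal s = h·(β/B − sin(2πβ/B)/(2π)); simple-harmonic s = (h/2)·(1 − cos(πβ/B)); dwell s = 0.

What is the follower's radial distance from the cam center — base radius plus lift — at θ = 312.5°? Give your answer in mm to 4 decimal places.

seg 1 [0°–31.8°] uniform, h=19: full span → s += 19 → s = 19.0000
seg 2 [31.8°–88.7°] cycloidal, h=27: full span → s += 27 → s = 46.0000
seg 3 [88.7°–128.1°] uniform, h=21: full span → s += 21 → s = 67.0000
seg 4 [128.1°–178°] dwell: s stays 67.0000
seg 5 [178°–245°] uniform, h=17: full span → s += 17 → s = 84.0000
seg 6 [245°–360°] simple-harmonic, h=-8: θ=312.5° here. β=67.5, B=115. -8/2·(1 − cos(π·0.5870)) = -5.0792 → s = 78.9208
radial distance = base radius + s = 43 + 78.9208 = 121.9208

121.9208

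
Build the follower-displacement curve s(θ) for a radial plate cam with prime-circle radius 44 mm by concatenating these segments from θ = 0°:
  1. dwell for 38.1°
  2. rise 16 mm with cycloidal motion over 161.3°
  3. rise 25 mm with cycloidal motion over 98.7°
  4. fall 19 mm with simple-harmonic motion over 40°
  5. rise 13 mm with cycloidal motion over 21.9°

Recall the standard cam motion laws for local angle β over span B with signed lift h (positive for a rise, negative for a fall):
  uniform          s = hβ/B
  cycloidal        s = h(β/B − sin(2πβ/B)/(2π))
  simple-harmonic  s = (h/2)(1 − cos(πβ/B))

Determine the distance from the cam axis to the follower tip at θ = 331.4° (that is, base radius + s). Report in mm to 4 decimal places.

seg 1 [0°–38.1°] dwell: s stays 0.0000
seg 2 [38.1°–199.4°] cycloidal, h=16: full span → s += 16 → s = 16.0000
seg 3 [199.4°–298.1°] cycloidal, h=25: full span → s += 25 → s = 41.0000
seg 4 [298.1°–338.1°] simple-harmonic, h=-19: θ=331.4° here. β=33.3, B=40. -19/2·(1 − cos(π·0.8325)) = -17.7148 → s = 23.2852
radial distance = base radius + s = 44 + 23.2852 = 67.2852

67.2852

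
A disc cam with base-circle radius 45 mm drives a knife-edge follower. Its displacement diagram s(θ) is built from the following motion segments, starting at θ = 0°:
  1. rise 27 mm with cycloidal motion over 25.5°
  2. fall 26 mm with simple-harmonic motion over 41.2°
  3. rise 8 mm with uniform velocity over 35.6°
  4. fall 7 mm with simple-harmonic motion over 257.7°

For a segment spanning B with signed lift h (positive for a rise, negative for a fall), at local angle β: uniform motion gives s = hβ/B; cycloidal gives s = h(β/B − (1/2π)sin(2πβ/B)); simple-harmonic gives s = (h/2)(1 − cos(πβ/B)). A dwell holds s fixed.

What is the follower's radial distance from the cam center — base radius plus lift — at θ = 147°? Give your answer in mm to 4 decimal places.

seg 1 [0°–25.5°] cycloidal, h=27: full span → s += 27 → s = 27.0000
seg 2 [25.5°–66.7°] simple-harmonic, h=-26: full span → s += -26 → s = 1.0000
seg 3 [66.7°–102.3°] uniform, h=8: full span → s += 8 → s = 9.0000
seg 4 [102.3°–360°] simple-harmonic, h=-7: θ=147° here. β=44.7, B=257.7. -7/2·(1 − cos(π·0.1735)) = -0.5069 → s = 8.4931
radial distance = base radius + s = 45 + 8.4931 = 53.4931

53.4931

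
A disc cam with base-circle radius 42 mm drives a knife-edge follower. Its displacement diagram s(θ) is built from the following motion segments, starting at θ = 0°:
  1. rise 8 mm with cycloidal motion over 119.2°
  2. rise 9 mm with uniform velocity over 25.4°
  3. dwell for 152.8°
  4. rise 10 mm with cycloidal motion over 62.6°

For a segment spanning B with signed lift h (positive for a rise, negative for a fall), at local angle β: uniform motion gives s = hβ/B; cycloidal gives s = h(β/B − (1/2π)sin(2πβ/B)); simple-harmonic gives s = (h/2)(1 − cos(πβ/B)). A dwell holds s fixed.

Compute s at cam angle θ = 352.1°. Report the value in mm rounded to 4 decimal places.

seg 1 [0°–119.2°] cycloidal, h=8: full span → s += 8 → s = 8.0000
seg 2 [119.2°–144.6°] uniform, h=9: full span → s += 9 → s = 17.0000
seg 3 [144.6°–297.4°] dwell: s stays 17.0000
seg 4 [297.4°–360°] cycloidal, h=10: θ=352.1° here. β=54.7, B=62.6. 10·(0.8738 − sin(2π·0.8738)/(2π)) = 9.8719 → s = 26.8719

26.8719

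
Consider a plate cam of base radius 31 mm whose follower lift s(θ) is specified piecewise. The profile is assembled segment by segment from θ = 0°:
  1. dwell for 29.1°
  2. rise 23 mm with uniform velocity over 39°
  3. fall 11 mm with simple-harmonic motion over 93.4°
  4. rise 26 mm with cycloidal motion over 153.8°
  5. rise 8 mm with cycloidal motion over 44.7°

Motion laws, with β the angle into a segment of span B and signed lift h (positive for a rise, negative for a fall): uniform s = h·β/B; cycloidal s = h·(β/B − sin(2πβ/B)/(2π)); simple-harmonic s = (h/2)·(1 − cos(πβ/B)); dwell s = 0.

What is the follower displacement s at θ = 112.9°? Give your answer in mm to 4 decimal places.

seg 1 [0°–29.1°] dwell: s stays 0.0000
seg 2 [29.1°–68.1°] uniform, h=23: full span → s += 23 → s = 23.0000
seg 3 [68.1°–161.5°] simple-harmonic, h=-11: θ=112.9° here. β=44.8, B=93.4. -11/2·(1 − cos(π·0.4797)) = -5.1487 → s = 17.8513

17.8513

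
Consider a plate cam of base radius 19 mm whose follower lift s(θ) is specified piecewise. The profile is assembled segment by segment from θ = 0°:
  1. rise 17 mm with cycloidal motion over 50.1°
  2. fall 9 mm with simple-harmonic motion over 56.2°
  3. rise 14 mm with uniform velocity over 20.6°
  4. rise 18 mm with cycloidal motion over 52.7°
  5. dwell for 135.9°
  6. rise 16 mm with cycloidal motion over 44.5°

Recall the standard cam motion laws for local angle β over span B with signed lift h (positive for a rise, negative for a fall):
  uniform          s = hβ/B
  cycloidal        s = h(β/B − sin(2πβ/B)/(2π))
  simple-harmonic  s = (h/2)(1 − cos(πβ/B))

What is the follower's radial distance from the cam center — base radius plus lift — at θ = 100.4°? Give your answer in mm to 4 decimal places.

seg 1 [0°–50.1°] cycloidal, h=17: full span → s += 17 → s = 17.0000
seg 2 [50.1°–106.3°] simple-harmonic, h=-9: θ=100.4° here. β=50.3, B=56.2. -9/2·(1 − cos(π·0.8950)) = -8.7575 → s = 8.2425
radial distance = base radius + s = 19 + 8.2425 = 27.2425

27.2425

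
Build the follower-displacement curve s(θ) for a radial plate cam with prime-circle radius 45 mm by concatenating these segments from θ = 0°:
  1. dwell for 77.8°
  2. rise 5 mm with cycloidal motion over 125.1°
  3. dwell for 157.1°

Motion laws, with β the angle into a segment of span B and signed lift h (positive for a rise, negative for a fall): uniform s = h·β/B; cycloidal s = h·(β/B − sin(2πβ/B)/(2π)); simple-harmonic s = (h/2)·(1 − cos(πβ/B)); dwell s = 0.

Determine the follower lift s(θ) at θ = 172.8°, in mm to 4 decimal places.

seg 1 [0°–77.8°] dwell: s stays 0.0000
seg 2 [77.8°–202.9°] cycloidal, h=5: θ=172.8° here. β=95, B=125.1. 5·(0.7594 − sin(2π·0.7594)/(2π)) = 4.5914 → s = 4.5914

4.5914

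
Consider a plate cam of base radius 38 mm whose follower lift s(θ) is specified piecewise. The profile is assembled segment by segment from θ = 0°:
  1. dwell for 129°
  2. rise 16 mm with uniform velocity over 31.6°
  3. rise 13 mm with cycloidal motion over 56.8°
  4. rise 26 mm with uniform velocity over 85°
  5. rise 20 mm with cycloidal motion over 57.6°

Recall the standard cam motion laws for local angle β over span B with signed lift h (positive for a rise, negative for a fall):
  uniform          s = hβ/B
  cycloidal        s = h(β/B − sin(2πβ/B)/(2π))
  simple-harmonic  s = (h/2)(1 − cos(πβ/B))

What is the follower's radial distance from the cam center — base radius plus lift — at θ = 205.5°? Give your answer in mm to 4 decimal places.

seg 1 [0°–129°] dwell: s stays 0.0000
seg 2 [129°–160.6°] uniform, h=16: full span → s += 16 → s = 16.0000
seg 3 [160.6°–217.4°] cycloidal, h=13: θ=205.5° here. β=44.9, B=56.8. 13·(0.7905 − sin(2π·0.7905)/(2π)) = 12.2788 → s = 28.2788
radial distance = base radius + s = 38 + 28.2788 = 66.2788

66.2788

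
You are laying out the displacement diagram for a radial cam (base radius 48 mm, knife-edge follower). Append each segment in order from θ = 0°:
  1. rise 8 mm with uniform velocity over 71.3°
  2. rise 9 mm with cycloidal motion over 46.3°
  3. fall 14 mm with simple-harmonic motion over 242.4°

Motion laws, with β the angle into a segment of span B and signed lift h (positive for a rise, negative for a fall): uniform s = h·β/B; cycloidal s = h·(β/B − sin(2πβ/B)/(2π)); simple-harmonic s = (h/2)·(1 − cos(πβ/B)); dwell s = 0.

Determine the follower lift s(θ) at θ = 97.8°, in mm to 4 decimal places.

seg 1 [0°–71.3°] uniform, h=8: full span → s += 8 → s = 8.0000
seg 2 [71.3°–117.6°] cycloidal, h=9: θ=97.8° here. β=26.5, B=46.3. 9·(0.5724 − sin(2π·0.5724)/(2π)) = 5.7802 → s = 13.7802

13.7802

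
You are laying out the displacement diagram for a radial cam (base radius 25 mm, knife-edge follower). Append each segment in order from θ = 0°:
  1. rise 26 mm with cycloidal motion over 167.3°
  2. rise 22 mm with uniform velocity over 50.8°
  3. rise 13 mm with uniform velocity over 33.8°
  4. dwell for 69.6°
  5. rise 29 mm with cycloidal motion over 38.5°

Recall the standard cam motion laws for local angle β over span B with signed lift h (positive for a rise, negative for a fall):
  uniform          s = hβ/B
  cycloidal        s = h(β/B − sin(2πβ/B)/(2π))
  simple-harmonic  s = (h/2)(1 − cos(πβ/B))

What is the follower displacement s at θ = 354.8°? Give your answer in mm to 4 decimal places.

seg 1 [0°–167.3°] cycloidal, h=26: full span → s += 26 → s = 26.0000
seg 2 [167.3°–218.1°] uniform, h=22: full span → s += 22 → s = 48.0000
seg 3 [218.1°–251.9°] uniform, h=13: full span → s += 13 → s = 61.0000
seg 4 [251.9°–321.5°] dwell: s stays 61.0000
seg 5 [321.5°–360°] cycloidal, h=29: θ=354.8° here. β=33.3, B=38.5. 29·(0.8649 − sin(2π·0.8649)/(2π)) = 28.5465 → s = 89.5465

89.5465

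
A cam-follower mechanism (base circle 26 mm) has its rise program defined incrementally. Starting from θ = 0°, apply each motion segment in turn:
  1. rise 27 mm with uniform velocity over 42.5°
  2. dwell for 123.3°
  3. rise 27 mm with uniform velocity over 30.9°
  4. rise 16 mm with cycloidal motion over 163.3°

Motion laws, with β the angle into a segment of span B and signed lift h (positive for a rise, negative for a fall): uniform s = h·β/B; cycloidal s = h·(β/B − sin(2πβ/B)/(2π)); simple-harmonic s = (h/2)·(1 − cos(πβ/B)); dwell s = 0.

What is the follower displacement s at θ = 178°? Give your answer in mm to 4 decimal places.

seg 1 [0°–42.5°] uniform, h=27: full span → s += 27 → s = 27.0000
seg 2 [42.5°–165.8°] dwell: s stays 27.0000
seg 3 [165.8°–196.7°] uniform, h=27: θ=178° here. β=12.2, B=30.9. 27·12.2/30.9 = 10.6602 → s = 37.6602

37.6602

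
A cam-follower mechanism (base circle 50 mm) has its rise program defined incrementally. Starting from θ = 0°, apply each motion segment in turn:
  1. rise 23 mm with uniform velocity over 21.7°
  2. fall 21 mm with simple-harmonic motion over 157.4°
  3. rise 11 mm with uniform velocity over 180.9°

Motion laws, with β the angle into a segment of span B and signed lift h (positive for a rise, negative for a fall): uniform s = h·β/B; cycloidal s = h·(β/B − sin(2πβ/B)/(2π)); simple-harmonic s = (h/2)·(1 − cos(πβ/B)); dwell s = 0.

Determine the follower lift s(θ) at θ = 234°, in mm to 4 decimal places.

seg 1 [0°–21.7°] uniform, h=23: full span → s += 23 → s = 23.0000
seg 2 [21.7°–179.1°] simple-harmonic, h=-21: full span → s += -21 → s = 2.0000
seg 3 [179.1°–360°] uniform, h=11: θ=234° here. β=54.9, B=180.9. 11·54.9/180.9 = 3.3383 → s = 5.3383

5.3383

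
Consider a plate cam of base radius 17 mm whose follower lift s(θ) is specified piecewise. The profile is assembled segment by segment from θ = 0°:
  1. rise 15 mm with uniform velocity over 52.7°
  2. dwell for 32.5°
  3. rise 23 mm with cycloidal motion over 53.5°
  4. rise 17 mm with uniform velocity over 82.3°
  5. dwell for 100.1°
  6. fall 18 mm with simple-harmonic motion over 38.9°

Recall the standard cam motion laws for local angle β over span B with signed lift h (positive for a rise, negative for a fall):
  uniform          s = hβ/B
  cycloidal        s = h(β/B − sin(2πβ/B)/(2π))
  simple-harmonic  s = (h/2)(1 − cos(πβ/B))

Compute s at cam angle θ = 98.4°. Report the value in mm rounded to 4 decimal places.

seg 1 [0°–52.7°] uniform, h=15: full span → s += 15 → s = 15.0000
seg 2 [52.7°–85.2°] dwell: s stays 15.0000
seg 3 [85.2°–138.7°] cycloidal, h=23: θ=98.4° here. β=13.2, B=53.5. 23·(0.2467 − sin(2π·0.2467)/(2π)) = 2.0150 → s = 17.0150

17.0150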